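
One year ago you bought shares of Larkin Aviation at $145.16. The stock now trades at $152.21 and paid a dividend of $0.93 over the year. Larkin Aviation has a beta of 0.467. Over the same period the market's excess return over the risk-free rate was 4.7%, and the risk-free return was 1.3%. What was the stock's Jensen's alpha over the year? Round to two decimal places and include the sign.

Realised HPR = (P1 + D1 − P0) / P0 = (152.21 + 0.93 − 145.16) / 145.16 = 7.98 / 145.16 = 5.4974%
CAPM required = R_f + β·MRP = 1.3% + 0.467 × 4.7% = 3.4949%
α = realised − required = 5.4974% − 3.4949% = +2.00%

+2.00%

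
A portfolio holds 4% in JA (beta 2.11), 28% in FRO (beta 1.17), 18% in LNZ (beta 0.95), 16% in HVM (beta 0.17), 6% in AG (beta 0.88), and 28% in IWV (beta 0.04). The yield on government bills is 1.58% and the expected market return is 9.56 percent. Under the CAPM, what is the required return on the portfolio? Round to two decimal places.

6.96%

β_P = Σ w_i β_i = 0.04×2.11 + 0.28×1.17 + 0.18×0.95 + 0.16×0.17 + 0.06×0.88 + 0.28×0.04 = 0.6742
MRP = 9.56% − 1.58% = 7.98%
E(R_P) = R_f + β_P × MRP = 1.58% + 0.6742 × 7.98% = 6.96%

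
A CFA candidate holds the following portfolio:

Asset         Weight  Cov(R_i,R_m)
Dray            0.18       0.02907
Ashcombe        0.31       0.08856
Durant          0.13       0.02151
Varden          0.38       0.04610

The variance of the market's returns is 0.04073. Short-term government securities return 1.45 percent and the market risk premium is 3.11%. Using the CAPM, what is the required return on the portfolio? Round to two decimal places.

β_Dray = 0.02907 / 0.04073 = 0.7137
β_Ashcombe = 0.08856 / 0.04073 = 2.1743
β_Durant = 0.02151 / 0.04073 = 0.5281
β_Varden = 0.04610 / 0.04073 = 1.1318
β_P = Σ w_i β_i = 0.18×0.7137 + 0.31×2.1743 + 0.13×0.5281 + 0.38×1.1318 = 1.3012
E(R_P) = R_f + β_P × MRP = 1.45% + 1.3012 × 3.11% = 5.50%

5.50%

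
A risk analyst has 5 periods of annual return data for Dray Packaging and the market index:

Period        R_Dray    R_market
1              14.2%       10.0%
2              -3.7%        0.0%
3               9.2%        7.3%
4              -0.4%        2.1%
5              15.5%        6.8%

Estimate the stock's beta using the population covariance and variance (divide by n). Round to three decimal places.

Mean R_i = (14.2 − 3.7 + 9.2 − 0.4 + 15.5) / 5 = 6.9600%
Mean R_m = (10.0 + 0.0 + 7.3 + 2.1 + 6.8) / 5 = 5.2400%
Σ(R_i − R̄_i)(R_m − R̄_m) = 131.3680  ⇒  Cov = 131.3680 / 5 = 26.2736
Σ(R_m − R̄_m)² = 66.6520  ⇒  Var(R_m) = 66.6520 / 5 = 13.3304
β = Cov / Var(R_m) = 26.2736 / 13.3304 = 1.9710

1.971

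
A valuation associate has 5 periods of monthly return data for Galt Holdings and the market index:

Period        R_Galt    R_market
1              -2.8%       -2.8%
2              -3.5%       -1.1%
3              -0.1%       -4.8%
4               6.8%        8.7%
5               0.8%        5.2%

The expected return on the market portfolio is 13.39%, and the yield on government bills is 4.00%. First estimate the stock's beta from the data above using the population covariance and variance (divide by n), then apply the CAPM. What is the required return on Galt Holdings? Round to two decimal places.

Mean R_i = (-2.8 − 3.5 − 0.1 + 6.8 + 0.8) / 5 = 0.2400%
Mean R_m = (-2.8 − 1.1 − 4.8 + 8.7 + 5.2) / 5 = 1.0400%
Σ(R_i − R̄_i)(R_m − R̄_m) = 74.2420  ⇒  Cov = 74.2420 / 5 = 14.8484
Σ(R_m − R̄_m)² = 129.4120  ⇒  Var(R_m) = 129.4120 / 5 = 25.8824
β = Cov / Var(R_m) = 14.8484 / 25.8824 = 0.5737
MRP = 13.39% − 4.00% = 9.39%
E(R) = R_f + β × MRP = 4.00% + 0.5737 × 9.39% = 9.39%

9.39%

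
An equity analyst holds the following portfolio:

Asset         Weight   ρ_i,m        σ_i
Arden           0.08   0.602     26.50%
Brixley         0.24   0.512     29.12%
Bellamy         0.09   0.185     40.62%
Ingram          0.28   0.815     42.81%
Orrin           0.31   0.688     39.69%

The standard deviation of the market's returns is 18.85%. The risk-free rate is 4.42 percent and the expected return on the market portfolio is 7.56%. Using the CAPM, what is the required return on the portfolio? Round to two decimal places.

8.38%

β_Arden = 0.602 × 26.50% / 18.85% = 0.8463
β_Brixley = 0.512 × 29.12% / 18.85% = 0.7910
β_Bellamy = 0.185 × 40.62% / 18.85% = 0.3987
β_Ingram = 0.815 × 42.81% / 18.85% = 1.8509
β_Orrin = 0.688 × 39.69% / 18.85% = 1.4486
β_P = Σ w_i β_i = 0.08×0.8463 + 0.24×0.7910 + 0.09×0.3987 + 0.28×1.8509 + 0.31×1.4486 = 1.2607
MRP = 7.56% − 4.42% = 3.14%
E(R_P) = R_f + β_P × MRP = 4.42% + 1.2607 × 3.14% = 8.38%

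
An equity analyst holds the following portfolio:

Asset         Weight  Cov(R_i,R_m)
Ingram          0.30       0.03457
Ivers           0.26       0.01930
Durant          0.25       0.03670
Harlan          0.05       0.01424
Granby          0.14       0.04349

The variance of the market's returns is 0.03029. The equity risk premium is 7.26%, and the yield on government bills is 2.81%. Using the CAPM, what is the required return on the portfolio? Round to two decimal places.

10.33%

β_Ingram = 0.03457 / 0.03029 = 1.1413
β_Ivers = 0.01930 / 0.03029 = 0.6372
β_Durant = 0.03670 / 0.03029 = 1.2116
β_Harlan = 0.01424 / 0.03029 = 0.4701
β_Granby = 0.04349 / 0.03029 = 1.4358
β_P = Σ w_i β_i = 0.30×1.1413 + 0.26×0.6372 + 0.25×1.2116 + 0.05×0.4701 + 0.14×1.4358 = 1.0355
E(R_P) = R_f + β_P × MRP = 2.81% + 1.0355 × 7.26% = 10.33%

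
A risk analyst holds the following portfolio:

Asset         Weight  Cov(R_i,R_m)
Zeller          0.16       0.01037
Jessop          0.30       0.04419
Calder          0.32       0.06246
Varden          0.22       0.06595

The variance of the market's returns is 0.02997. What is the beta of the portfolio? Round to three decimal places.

1.649

β_Zeller = 0.01037 / 0.02997 = 0.3460
β_Jessop = 0.04419 / 0.02997 = 1.4745
β_Calder = 0.06246 / 0.02997 = 2.0841
β_Varden = 0.06595 / 0.02997 = 2.2005
β_P = Σ w_i β_i = 0.16×0.3460 + 0.30×1.4745 + 0.32×2.0841 + 0.22×2.2005 = 1.6487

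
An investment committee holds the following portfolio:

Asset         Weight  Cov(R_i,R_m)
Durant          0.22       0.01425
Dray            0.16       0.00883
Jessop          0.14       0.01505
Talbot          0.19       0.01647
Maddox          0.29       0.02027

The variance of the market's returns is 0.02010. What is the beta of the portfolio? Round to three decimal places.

β_Durant = 0.01425 / 0.02010 = 0.7090
β_Dray = 0.00883 / 0.02010 = 0.4393
β_Jessop = 0.01505 / 0.02010 = 0.7488
β_Talbot = 0.01647 / 0.02010 = 0.8194
β_Maddox = 0.02027 / 0.02010 = 1.0085
β_P = Σ w_i β_i = 0.22×0.7090 + 0.16×0.4393 + 0.14×0.7488 + 0.19×0.8194 + 0.29×1.0085 = 0.7793

0.779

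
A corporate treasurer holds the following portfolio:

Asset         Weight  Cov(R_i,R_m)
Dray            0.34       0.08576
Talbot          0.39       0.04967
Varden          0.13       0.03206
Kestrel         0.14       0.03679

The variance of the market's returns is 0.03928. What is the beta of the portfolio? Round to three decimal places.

1.473

β_Dray = 0.08576 / 0.03928 = 2.1833
β_Talbot = 0.04967 / 0.03928 = 1.2645
β_Varden = 0.03206 / 0.03928 = 0.8162
β_Kestrel = 0.03679 / 0.03928 = 0.9366
β_P = Σ w_i β_i = 0.34×2.1833 + 0.39×1.2645 + 0.13×0.8162 + 0.14×0.9366 = 1.4727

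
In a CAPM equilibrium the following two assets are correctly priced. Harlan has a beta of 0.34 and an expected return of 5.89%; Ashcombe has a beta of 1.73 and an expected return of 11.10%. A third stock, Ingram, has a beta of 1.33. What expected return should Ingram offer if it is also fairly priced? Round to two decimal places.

9.60%

MRP (SML slope) = (11.10% − 5.89%) / (1.73 − 0.34) = 5.21% / 1.39 = 3.7482%
R_f (intercept) = 5.89% − 0.34 × 3.7482% = 4.6156%
E(R_Ingram) = R_f + β × MRP = 4.6156% + 1.33 × 3.7482% = 9.60%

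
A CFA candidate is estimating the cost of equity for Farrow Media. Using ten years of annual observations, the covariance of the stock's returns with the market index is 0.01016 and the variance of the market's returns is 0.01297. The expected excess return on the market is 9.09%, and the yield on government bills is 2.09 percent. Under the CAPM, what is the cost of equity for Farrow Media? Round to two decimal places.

9.21%

β = Cov(R_i, R_m) / Var(R_m) = 0.01016 / 0.01297 = 0.7833
E(R) = R_f + β × MRP = 2.09% + 0.7833 × 9.09% = 9.21%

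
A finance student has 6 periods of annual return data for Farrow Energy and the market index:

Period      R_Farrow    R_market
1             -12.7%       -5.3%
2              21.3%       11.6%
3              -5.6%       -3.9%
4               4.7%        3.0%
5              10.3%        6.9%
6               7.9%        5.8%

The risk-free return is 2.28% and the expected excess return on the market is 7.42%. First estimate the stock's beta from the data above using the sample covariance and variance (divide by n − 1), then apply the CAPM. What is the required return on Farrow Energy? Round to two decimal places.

15.80%

Mean R_i = (-12.7 + 21.3 − 5.6 + 4.7 + 10.3 + 7.9) / 6 = 4.3167%
Mean R_m = (-5.3 + 11.6 − 3.9 + 3.0 + 6.9 + 5.8) / 6 = 3.0167%
Σ(R_i − R̄_i)(R_m − R̄_m) = 389.0883  ⇒  Cov = 389.0883 / 5 = 77.8177
Σ(R_m − R̄_m)² = 213.5083  ⇒  Var(R_m) = 213.5083 / 5 = 42.7017
β = Cov / Var(R_m) = 77.8177 / 42.7017 = 1.8224
E(R) = R_f + β × MRP = 2.28% + 1.8224 × 7.42% = 15.80%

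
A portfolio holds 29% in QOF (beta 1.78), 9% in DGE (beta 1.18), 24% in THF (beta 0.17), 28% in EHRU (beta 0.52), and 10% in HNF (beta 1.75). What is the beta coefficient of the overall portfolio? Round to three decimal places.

β_P = Σ w_i β_i = 0.29×1.78 + 0.09×1.18 + 0.24×0.17 + 0.28×0.52 + 0.10×1.75 = 0.9838

0.984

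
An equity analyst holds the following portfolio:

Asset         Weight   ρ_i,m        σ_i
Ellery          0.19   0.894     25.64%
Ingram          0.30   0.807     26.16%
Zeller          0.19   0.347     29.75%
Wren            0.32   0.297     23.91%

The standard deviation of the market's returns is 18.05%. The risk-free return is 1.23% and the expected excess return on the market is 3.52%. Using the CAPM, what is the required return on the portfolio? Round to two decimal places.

β_Ellery = 0.894 × 25.64% / 18.05% = 1.2699
β_Ingram = 0.807 × 26.16% / 18.05% = 1.1696
β_Zeller = 0.347 × 29.75% / 18.05% = 0.5719
β_Wren = 0.297 × 23.91% / 18.05% = 0.3934
β_P = Σ w_i β_i = 0.19×1.2699 + 0.30×1.1696 + 0.19×0.5719 + 0.32×0.3934 = 0.8267
E(R_P) = R_f + β_P × MRP = 1.23% + 0.8267 × 3.52% = 4.14%

4.14%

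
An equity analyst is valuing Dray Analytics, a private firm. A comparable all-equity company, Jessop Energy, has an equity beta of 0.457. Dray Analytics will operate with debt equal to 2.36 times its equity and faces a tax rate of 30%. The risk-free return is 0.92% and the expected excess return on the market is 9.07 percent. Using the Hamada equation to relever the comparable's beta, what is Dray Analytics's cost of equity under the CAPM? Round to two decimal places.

β_L = β_U × [1 + (1 − t)(D/E)] = 0.457 × [1 + (1 − 0.30) × 2.36]
    = 0.457 × [1 + 0.70 × 2.36] = 0.457 × 2.6520 = 1.2120
E(R) = R_f + β_L × MRP = 0.92% + 1.2120 × 9.07% = 11.91%

11.91%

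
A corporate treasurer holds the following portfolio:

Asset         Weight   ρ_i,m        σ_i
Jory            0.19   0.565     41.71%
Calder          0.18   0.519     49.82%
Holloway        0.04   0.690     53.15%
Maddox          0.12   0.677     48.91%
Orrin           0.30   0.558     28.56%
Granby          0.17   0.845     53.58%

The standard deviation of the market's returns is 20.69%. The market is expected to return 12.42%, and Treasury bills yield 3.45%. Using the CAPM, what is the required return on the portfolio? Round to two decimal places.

β_Jory = 0.565 × 41.71% / 20.69% = 1.1390
β_Calder = 0.519 × 49.82% / 20.69% = 1.2497
β_Holloway = 0.690 × 53.15% / 20.69% = 1.7725
β_Maddox = 0.677 × 48.91% / 20.69% = 1.6004
β_Orrin = 0.558 × 28.56% / 20.69% = 0.7703
β_Granby = 0.845 × 53.58% / 20.69% = 2.1883
β_P = Σ w_i β_i = 0.19×1.1390 + 0.18×1.2497 + 0.04×1.7725 + 0.12×1.6004 + 0.30×0.7703 + 0.17×2.1883 = 1.3074
MRP = 12.42% − 3.45% = 8.97%
E(R_P) = R_f + β_P × MRP = 3.45% + 1.3074 × 8.97% = 15.18%

15.18%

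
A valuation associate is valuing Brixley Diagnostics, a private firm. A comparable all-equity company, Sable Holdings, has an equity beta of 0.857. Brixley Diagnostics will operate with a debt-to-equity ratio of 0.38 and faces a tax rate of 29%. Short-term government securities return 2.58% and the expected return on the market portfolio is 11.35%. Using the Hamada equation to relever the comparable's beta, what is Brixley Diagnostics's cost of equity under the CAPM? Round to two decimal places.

12.12%

β_L = β_U × [1 + (1 − t)(D/E)] = 0.857 × [1 + (1 − 0.29) × 0.38]
    = 0.857 × [1 + 0.71 × 0.38] = 0.857 × 1.2698 = 1.0882
MRP = 11.35% − 2.58% = 8.77%
E(R) = R_f + β_L × MRP = 2.58% + 1.0882 × 8.77% = 12.12%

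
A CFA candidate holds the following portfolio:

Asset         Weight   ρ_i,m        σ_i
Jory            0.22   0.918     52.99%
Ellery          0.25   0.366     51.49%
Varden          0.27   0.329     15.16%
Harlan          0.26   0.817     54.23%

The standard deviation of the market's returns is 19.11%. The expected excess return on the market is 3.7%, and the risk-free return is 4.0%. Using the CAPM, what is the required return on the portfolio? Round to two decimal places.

9.48%

β_Jory = 0.918 × 52.99% / 19.11% = 2.5455
β_Ellery = 0.366 × 51.49% / 19.11% = 0.9862
β_Varden = 0.329 × 15.16% / 19.11% = 0.2610
β_Harlan = 0.817 × 54.23% / 19.11% = 2.3185
β_P = Σ w_i β_i = 0.22×2.5455 + 0.25×0.9862 + 0.27×0.2610 + 0.26×2.3185 = 1.4798
E(R_P) = R_f + β_P × MRP = 4.0% + 1.4798 × 3.7% = 9.48%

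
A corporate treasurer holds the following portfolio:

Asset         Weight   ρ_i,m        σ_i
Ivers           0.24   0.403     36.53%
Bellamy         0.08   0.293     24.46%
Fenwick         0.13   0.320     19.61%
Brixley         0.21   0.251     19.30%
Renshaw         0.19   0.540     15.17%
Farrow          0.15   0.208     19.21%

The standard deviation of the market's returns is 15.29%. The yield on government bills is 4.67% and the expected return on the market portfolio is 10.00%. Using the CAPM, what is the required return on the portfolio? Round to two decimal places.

7.49%

β_Ivers = 0.403 × 36.53% / 15.29% = 0.9628
β_Bellamy = 0.293 × 24.46% / 15.29% = 0.4687
β_Fenwick = 0.320 × 19.61% / 15.29% = 0.4104
β_Brixley = 0.251 × 19.30% / 15.29% = 0.3168
β_Renshaw = 0.540 × 15.17% / 15.29% = 0.5358
β_Farrow = 0.208 × 19.21% / 15.29% = 0.2613
β_P = Σ w_i β_i = 0.24×0.9628 + 0.08×0.4687 + 0.13×0.4104 + 0.21×0.3168 + 0.19×0.5358 + 0.15×0.2613 = 0.5294
MRP = 10.00% − 4.67% = 5.33%
E(R_P) = R_f + β_P × MRP = 4.67% + 0.5294 × 5.33% = 7.49%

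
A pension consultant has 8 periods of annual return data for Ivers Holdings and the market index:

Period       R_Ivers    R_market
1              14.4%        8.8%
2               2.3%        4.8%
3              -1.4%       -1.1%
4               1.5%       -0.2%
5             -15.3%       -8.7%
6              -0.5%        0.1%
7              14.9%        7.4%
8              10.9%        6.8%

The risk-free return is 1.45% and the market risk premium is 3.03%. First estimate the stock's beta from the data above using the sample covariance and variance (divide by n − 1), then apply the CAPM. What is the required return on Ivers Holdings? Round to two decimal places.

6.49%

Mean R_i = (14.4 + 2.3 − 1.4 + 1.5 − 15.3 − 0.5 + 14.9 + 10.9) / 8 = 3.3500%
Mean R_m = (8.8 + 4.8 − 1.1 − 0.2 − 8.7 + 0.1 + 7.4 + 6.8) / 8 = 2.2375%
Σ(R_i − R̄_i)(R_m − R̄_m) = 396.4750  ⇒  Cov = 396.4750 / 7 = 56.6393
Σ(R_m − R̄_m)² = 238.3788  ⇒  Var(R_m) = 238.3788 / 7 = 34.0541
β = Cov / Var(R_m) = 56.6393 / 34.0541 = 1.6632
E(R) = R_f + β × MRP = 1.45% + 1.6632 × 3.03% = 6.49%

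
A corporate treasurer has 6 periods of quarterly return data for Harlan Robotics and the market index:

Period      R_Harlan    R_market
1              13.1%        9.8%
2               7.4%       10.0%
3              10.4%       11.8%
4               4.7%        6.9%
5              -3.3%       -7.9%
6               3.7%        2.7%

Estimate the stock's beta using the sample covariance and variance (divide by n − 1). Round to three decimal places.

0.724

Mean R_i = (13.1 + 7.4 + 10.4 + 4.7 − 3.3 + 3.7) / 6 = 6.0000%
Mean R_m = (9.8 + 10.0 + 11.8 + 6.9 − 7.9 + 2.7) / 6 = 5.5500%
Σ(R_i − R̄_i)(R_m − R̄_m) = 193.7900  ⇒  Cov = 193.7900 / 5 = 38.7580
Σ(R_m − R̄_m)² = 267.7750  ⇒  Var(R_m) = 267.7750 / 5 = 53.5550
β = Cov / Var(R_m) = 38.7580 / 53.5550 = 0.7237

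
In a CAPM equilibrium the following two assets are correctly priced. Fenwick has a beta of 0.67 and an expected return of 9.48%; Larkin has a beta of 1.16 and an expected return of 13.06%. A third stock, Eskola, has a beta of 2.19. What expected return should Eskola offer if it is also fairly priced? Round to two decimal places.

20.59%

MRP (SML slope) = (13.06% − 9.48%) / (1.16 − 0.67) = 3.58% / 0.49 = 7.3061%
R_f (intercept) = 9.48% − 0.67 × 7.3061% = 4.5849%
E(R_Eskola) = R_f + β × MRP = 4.5849% + 2.19 × 7.3061% = 20.59%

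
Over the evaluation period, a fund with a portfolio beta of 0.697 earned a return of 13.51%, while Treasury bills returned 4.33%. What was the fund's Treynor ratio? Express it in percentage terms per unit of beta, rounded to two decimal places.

13.17%

Treynor = (R_P − R_f) / β_P = (13.51% − 4.33%) / 0.6970 = 9.18% / 0.6970 = 13.17%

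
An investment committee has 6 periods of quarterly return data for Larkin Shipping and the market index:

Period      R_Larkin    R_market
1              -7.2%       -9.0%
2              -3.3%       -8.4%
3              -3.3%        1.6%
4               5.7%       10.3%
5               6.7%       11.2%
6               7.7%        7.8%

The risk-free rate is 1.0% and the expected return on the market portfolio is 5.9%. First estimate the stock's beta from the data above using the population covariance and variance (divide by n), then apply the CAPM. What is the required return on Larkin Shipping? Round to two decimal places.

4.14%

Mean R_i = (-7.2 − 3.3 − 3.3 + 5.7 + 6.7 + 7.7) / 6 = 1.0500%
Mean R_m = (-9.0 − 8.4 + 1.6 + 10.3 + 11.2 + 7.8) / 6 = 2.2500%
Σ(R_i − R̄_i)(R_m − R̄_m) = 266.8750  ⇒  Cov = 266.8750 / 6 = 44.4792
Σ(R_m − R̄_m)² = 416.1150  ⇒  Var(R_m) = 416.1150 / 6 = 69.3525
β = Cov / Var(R_m) = 44.4792 / 69.3525 = 0.6413
MRP = 5.9% − 1.0% = 4.90%
E(R) = R_f + β × MRP = 1.0% + 0.6413 × 4.9% = 4.14%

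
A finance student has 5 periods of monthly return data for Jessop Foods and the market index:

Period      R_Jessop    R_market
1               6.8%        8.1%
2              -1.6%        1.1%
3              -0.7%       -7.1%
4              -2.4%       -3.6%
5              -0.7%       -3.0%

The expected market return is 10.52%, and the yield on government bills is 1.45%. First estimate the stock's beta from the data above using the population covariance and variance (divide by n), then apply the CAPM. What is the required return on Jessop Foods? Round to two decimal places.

Mean R_i = (6.8 − 1.6 − 0.7 − 2.4 − 0.7) / 5 = 0.2800%
Mean R_m = (8.1 + 1.1 − 7.1 − 3.6 − 3.0) / 5 = -0.9000%
Σ(R_i − R̄_i)(R_m − R̄_m) = 70.2900  ⇒  Cov = 70.2900 / 5 = 14.0580
Σ(R_m − R̄_m)² = 135.1400  ⇒  Var(R_m) = 135.1400 / 5 = 27.0280
β = Cov / Var(R_m) = 14.0580 / 27.0280 = 0.5201
MRP = 10.52% − 1.45% = 9.07%
E(R) = R_f + β × MRP = 1.45% + 0.5201 × 9.07% = 6.17%

6.17%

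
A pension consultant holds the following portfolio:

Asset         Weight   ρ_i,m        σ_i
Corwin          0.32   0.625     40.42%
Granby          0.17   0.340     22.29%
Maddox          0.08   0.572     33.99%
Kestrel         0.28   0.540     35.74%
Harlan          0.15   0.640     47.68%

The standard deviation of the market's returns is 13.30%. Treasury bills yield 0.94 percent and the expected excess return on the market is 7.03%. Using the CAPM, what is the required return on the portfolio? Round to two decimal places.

11.99%

β_Corwin = 0.625 × 40.42% / 13.30% = 1.8994
β_Granby = 0.340 × 22.29% / 13.30% = 0.5698
β_Maddox = 0.572 × 33.99% / 13.30% = 1.4618
β_Kestrel = 0.540 × 35.74% / 13.30% = 1.4511
β_Harlan = 0.640 × 47.68% / 13.30% = 2.2944
β_P = Σ w_i β_i = 0.32×1.8994 + 0.17×0.5698 + 0.08×1.4618 + 0.28×1.4511 + 0.15×2.2944 = 1.5721
E(R_P) = R_f + β_P × MRP = 0.94% + 1.5721 × 7.03% = 11.99%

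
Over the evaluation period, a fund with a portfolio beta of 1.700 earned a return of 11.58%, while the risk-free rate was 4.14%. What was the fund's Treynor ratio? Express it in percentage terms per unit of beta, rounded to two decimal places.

4.38%

Treynor = (R_P − R_f) / β_P = (11.58% − 4.14%) / 1.7000 = 7.44% / 1.7000 = 4.38%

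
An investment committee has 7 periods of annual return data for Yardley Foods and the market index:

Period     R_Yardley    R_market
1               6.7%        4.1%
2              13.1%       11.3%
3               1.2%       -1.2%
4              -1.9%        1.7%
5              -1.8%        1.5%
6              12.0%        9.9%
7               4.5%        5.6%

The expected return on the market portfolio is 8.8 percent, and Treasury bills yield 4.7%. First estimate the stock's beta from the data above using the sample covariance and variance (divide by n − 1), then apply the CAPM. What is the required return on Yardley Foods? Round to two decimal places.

9.69%

Mean R_i = (6.7 + 13.1 + 1.2 − 1.9 − 1.8 + 12.0 + 4.5) / 7 = 4.8286%
Mean R_m = (4.1 + 11.3 − 1.2 + 1.7 + 1.5 + 9.9 + 5.6) / 7 = 4.7000%
Σ(R_i − R̄_i)(R_m − R̄_m) = 153.2700  ⇒  Cov = 153.2700 / 6 = 25.5450
Σ(R_m − R̄_m)² = 125.8200  ⇒  Var(R_m) = 125.8200 / 6 = 20.9700
β = Cov / Var(R_m) = 25.5450 / 20.9700 = 1.2182
MRP = 8.8% − 4.7% = 4.10%
E(R) = R_f + β × MRP = 4.7% + 1.2182 × 4.1% = 9.69%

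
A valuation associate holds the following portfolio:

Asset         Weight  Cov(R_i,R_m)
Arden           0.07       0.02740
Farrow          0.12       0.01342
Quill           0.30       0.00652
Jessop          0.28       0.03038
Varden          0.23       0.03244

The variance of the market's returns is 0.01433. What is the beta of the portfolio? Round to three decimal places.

β_Arden = 0.02740 / 0.01433 = 1.9121
β_Farrow = 0.01342 / 0.01433 = 0.9365
β_Quill = 0.00652 / 0.01433 = 0.4550
β_Jessop = 0.03038 / 0.01433 = 2.1200
β_Varden = 0.03244 / 0.01433 = 2.2638
β_P = Σ w_i β_i = 0.07×1.9121 + 0.12×0.9365 + 0.30×0.4550 + 0.28×2.1200 + 0.23×2.2638 = 1.4970

1.497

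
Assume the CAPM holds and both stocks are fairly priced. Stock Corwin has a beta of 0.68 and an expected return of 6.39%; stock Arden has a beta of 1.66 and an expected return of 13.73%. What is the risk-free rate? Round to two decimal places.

1.30%

Both satisfy E(R) = R_f + β·MRP, so the slope of the SML is
MRP = (13.73% − 6.39%) / (1.66 − 0.68) = 7.34% / 0.98 = 7.4898%
R_f = E(R_Corwin) − β_Corwin·MRP = 6.39% − 0.68 × 7.4898% = 1.2969%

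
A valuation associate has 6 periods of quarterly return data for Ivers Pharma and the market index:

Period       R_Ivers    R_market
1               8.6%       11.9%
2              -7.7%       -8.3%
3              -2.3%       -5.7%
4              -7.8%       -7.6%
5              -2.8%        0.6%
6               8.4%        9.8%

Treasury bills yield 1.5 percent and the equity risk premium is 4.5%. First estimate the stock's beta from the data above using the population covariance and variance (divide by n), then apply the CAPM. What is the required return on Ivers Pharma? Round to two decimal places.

Mean R_i = (8.6 − 7.7 − 2.3 − 7.8 − 2.8 + 8.4) / 6 = -0.6000%
Mean R_m = (11.9 − 8.3 − 5.7 − 7.6 + 0.6 + 9.8) / 6 = 0.1167%
Σ(R_i − R̄_i)(R_m − R̄_m) = 319.7000  ⇒  Cov = 319.7000 / 6 = 53.2833
Σ(R_m − R̄_m)² = 397.0683  ⇒  Var(R_m) = 397.0683 / 6 = 66.1781
β = Cov / Var(R_m) = 53.2833 / 66.1781 = 0.8052
E(R) = R_f + β × MRP = 1.5% + 0.8052 × 4.5% = 5.12%

5.12%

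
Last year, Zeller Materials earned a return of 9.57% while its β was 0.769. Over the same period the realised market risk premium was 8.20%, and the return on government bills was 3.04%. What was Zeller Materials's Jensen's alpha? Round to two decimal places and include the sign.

CAPM benchmark = R_f + β(R_m − R_f) = 3.04% + 0.769 × 8.20% = 9.34580%
α = actual − benchmark = 9.57% − 9.34580% = +0.22%

+0.22%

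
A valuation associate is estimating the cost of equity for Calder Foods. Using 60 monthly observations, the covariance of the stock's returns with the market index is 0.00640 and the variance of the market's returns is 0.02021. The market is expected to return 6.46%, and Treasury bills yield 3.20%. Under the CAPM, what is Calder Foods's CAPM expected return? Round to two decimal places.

β = Cov(R_i, R_m) / Var(R_m) = 0.00640 / 0.02021 = 0.3167
MRP = 6.46% − 3.20% = 3.26%
E(R) = R_f + β × MRP = 3.20% + 0.3167 × 3.26% = 4.23%

4.23%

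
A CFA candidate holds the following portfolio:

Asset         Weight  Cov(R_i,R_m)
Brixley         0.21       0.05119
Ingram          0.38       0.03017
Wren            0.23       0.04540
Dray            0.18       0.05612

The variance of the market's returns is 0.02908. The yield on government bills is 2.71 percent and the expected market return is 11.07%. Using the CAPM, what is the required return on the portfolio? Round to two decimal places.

15.00%

β_Brixley = 0.05119 / 0.02908 = 1.7603
β_Ingram = 0.03017 / 0.02908 = 1.0375
β_Wren = 0.04540 / 0.02908 = 1.5612
β_Dray = 0.05612 / 0.02908 = 1.9298
β_P = Σ w_i β_i = 0.21×1.7603 + 0.38×1.0375 + 0.23×1.5612 + 0.18×1.9298 = 1.4704
MRP = 11.07% − 2.71% = 8.36%
E(R_P) = R_f + β_P × MRP = 2.71% + 1.4704 × 8.36% = 15.00%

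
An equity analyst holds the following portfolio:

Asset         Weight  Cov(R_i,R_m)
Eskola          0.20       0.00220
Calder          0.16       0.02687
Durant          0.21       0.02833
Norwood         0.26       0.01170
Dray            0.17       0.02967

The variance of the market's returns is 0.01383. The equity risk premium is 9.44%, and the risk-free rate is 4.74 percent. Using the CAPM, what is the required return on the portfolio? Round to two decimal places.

17.55%

β_Eskola = 0.00220 / 0.01383 = 0.1591
β_Calder = 0.02687 / 0.01383 = 1.9429
β_Durant = 0.02833 / 0.01383 = 2.0484
β_Norwood = 0.01170 / 0.01383 = 0.8460
β_Dray = 0.02967 / 0.01383 = 2.1453
β_P = Σ w_i β_i = 0.20×0.1591 + 0.16×1.9429 + 0.21×2.0484 + 0.26×0.8460 + 0.17×2.1453 = 1.3575
E(R_P) = R_f + β_P × MRP = 4.74% + 1.3575 × 9.44% = 17.55%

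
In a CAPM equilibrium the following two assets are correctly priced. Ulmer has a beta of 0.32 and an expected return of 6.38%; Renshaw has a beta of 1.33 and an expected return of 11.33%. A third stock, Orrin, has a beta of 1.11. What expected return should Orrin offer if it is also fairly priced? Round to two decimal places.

MRP (SML slope) = (11.33% − 6.38%) / (1.33 − 0.32) = 4.95% / 1.01 = 4.9010%
R_f (intercept) = 6.38% − 0.32 × 4.9010% = 4.8117%
E(R_Orrin) = R_f + β × MRP = 4.8117% + 1.11 × 4.9010% = 10.25%

10.25%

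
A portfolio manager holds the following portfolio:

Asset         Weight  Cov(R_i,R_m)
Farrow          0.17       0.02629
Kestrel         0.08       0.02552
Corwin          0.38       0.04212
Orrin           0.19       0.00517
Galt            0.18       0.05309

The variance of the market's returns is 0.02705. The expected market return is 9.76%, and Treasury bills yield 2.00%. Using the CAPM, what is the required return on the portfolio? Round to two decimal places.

11.48%

β_Farrow = 0.02629 / 0.02705 = 0.9719
β_Kestrel = 0.02552 / 0.02705 = 0.9434
β_Corwin = 0.04212 / 0.02705 = 1.5571
β_Orrin = 0.00517 / 0.02705 = 0.1911
β_Galt = 0.05309 / 0.02705 = 1.9627
β_P = Σ w_i β_i = 0.17×0.9719 + 0.08×0.9434 + 0.38×1.5571 + 0.19×0.1911 + 0.18×1.9627 = 1.2220
MRP = 9.76% − 2.00% = 7.76%
E(R_P) = R_f + β_P × MRP = 2.00% + 1.2220 × 7.76% = 11.48%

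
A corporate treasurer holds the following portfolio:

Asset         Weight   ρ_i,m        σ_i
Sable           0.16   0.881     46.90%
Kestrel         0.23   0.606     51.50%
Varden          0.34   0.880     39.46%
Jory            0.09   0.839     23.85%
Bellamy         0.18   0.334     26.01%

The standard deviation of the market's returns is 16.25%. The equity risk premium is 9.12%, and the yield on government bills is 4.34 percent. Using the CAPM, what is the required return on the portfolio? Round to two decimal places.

β_Sable = 0.881 × 46.90% / 16.25% = 2.5427
β_Kestrel = 0.606 × 51.50% / 16.25% = 1.9206
β_Varden = 0.880 × 39.46% / 16.25% = 2.1369
β_Jory = 0.839 × 23.85% / 16.25% = 1.2314
β_Bellamy = 0.334 × 26.01% / 16.25% = 0.5346
β_P = Σ w_i β_i = 0.16×2.5427 + 0.23×1.9206 + 0.34×2.1369 + 0.09×1.2314 + 0.18×0.5346 = 1.7822
E(R_P) = R_f + β_P × MRP = 4.34% + 1.7822 × 9.12% = 20.59%

20.59%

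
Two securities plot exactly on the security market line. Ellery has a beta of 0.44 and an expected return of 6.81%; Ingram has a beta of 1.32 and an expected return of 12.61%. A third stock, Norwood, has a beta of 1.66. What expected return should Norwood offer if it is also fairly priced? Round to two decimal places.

MRP (SML slope) = (12.61% − 6.81%) / (1.32 − 0.44) = 5.80% / 0.88 = 6.5909%
R_f (intercept) = 6.81% − 0.44 × 6.5909% = 3.9100%
E(R_Norwood) = R_f + β × MRP = 3.9100% + 1.66 × 6.5909% = 14.85%

14.85%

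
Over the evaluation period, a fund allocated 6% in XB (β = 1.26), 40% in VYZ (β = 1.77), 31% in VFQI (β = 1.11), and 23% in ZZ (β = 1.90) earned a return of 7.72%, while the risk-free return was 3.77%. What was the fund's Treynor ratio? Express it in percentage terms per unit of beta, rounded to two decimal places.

β_P = 0.06×1.26 + 0.40×1.77 + 0.31×1.11 + 0.23×1.90 = 1.5647
Treynor = (R_P − R_f) / β_P = (7.72% − 3.77%) / 1.5647 = 3.95% / 1.5647 = 2.52%

2.52%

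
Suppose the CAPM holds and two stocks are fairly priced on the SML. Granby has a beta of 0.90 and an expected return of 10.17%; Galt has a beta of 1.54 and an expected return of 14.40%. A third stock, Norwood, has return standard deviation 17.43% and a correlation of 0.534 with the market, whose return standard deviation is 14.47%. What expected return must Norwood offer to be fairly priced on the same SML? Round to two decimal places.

8.47%

MRP = (14.40% − 10.17%) / (1.54 − 0.90) = 6.6094%
R_f = 10.17% − 0.90 × 6.6094% = 4.2215%
β_Norwood = ρ·σ_i/σ_m = 0.534 × 17.43 / 14.47 = 0.6432
E(R_Norwood) = R_f + β × MRP = 4.2215% + 0.6432 × 6.6094% = 8.47%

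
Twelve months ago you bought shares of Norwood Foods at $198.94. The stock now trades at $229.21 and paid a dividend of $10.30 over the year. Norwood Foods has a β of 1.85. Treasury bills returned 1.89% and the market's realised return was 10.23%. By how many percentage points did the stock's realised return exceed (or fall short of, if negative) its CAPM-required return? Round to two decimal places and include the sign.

Realised HPR = (P1 + D1 − P0) / P0 = (229.21 + 10.30 − 198.94) / 198.94 = 40.57 / 198.94 = 20.3931%
MRP = 10.23% − 1.89% = 8.34%
CAPM required = R_f + β·MRP = 1.89% + 1.85 × 8.34% = 17.3190%
α = realised − required = 20.3931% − 17.3190% = +3.07%

+3.07%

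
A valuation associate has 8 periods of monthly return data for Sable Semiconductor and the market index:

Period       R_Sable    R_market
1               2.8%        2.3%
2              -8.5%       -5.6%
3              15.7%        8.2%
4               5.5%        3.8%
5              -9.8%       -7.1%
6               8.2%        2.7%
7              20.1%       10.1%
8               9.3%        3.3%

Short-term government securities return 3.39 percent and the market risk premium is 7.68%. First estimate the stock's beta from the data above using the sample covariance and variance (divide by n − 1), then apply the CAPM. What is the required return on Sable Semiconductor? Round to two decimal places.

Mean R_i = (2.8 − 8.5 + 15.7 + 5.5 − 9.8 + 8.2 + 20.1 + 9.3) / 8 = 5.4125%
Mean R_m = (2.3 − 5.6 + 8.2 + 3.8 − 7.1 + 2.7 + 10.1 + 3.3) / 8 = 2.2125%
Σ(R_i − R̄_i)(R_m − R̄_m) = 433.2988  ⇒  Cov = 433.2988 / 7 = 61.8998
Σ(R_m − R̄_m)² = 249.7688  ⇒  Var(R_m) = 249.7688 / 7 = 35.6813
β = Cov / Var(R_m) = 61.8998 / 35.6813 = 1.7348
E(R) = R_f + β × MRP = 3.39% + 1.7348 × 7.68% = 16.71%

16.71%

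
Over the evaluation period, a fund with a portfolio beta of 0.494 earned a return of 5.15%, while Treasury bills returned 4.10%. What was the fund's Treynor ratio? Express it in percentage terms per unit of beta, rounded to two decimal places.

Treynor = (R_P − R_f) / β_P = (5.15% − 4.10%) / 0.4940 = 1.05% / 0.4940 = 2.13%

2.13%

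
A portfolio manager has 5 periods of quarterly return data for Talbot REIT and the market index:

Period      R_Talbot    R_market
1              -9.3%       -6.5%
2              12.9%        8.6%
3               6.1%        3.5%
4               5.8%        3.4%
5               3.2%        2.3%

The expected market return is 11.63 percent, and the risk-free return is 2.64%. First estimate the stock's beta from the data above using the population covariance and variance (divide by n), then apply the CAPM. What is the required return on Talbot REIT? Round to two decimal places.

Mean R_i = (-9.3 + 12.9 + 6.1 + 5.8 + 3.2) / 5 = 3.7400%
Mean R_m = (-6.5 + 8.6 + 3.5 + 3.4 + 2.3) / 5 = 2.2600%
Σ(R_i − R̄_i)(R_m − R̄_m) = 177.5580  ⇒  Cov = 177.5580 / 5 = 35.5116
Σ(R_m − R̄_m)² = 119.7720  ⇒  Var(R_m) = 119.7720 / 5 = 23.9544
β = Cov / Var(R_m) = 35.5116 / 23.9544 = 1.4825
MRP = 11.63% − 2.64% = 8.99%
E(R) = R_f + β × MRP = 2.64% + 1.4825 × 8.99% = 15.97%

15.97%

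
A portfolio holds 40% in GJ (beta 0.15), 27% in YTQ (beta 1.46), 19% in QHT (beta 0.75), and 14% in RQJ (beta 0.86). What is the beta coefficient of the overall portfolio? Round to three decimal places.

0.717

β_P = Σ w_i β_i = 0.40×0.15 + 0.27×1.46 + 0.19×0.75 + 0.14×0.86 = 0.7171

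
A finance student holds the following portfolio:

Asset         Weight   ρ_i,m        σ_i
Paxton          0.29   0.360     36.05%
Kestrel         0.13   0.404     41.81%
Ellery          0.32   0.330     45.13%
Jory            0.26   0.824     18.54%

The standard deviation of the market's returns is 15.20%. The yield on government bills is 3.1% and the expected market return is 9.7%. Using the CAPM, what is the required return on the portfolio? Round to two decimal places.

β_Paxton = 0.360 × 36.05% / 15.20% = 0.8538
β_Kestrel = 0.404 × 41.81% / 15.20% = 1.1113
β_Ellery = 0.330 × 45.13% / 15.20% = 0.9798
β_Jory = 0.824 × 18.54% / 15.20% = 1.0051
β_P = Σ w_i β_i = 0.29×0.8538 + 0.13×1.1113 + 0.32×0.9798 + 0.26×1.0051 = 0.9669
MRP = 9.7% − 3.1% = 6.60%
E(R_P) = R_f + β_P × MRP = 3.1% + 0.9669 × 6.6% = 9.48%

9.48%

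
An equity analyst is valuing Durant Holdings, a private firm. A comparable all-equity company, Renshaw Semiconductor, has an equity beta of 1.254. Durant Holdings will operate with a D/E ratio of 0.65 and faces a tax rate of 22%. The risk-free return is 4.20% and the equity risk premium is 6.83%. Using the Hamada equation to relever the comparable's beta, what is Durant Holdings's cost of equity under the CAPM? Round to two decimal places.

β_L = β_U × [1 + (1 − t)(D/E)] = 1.254 × [1 + (1 − 0.22) × 0.65]
    = 1.254 × [1 + 0.78 × 0.65] = 1.254 × 1.5070 = 1.8898
E(R) = R_f + β_L × MRP = 4.20% + 1.8898 × 6.83% = 17.11%

17.11%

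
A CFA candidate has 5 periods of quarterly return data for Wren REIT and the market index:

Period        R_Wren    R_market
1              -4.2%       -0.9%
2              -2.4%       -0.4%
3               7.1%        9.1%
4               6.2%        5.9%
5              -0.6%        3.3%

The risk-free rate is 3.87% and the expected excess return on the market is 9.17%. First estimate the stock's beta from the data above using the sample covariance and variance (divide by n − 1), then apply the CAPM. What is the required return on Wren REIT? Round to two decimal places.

14.52%

Mean R_i = (-4.2 − 2.4 + 7.1 + 6.2 − 0.6) / 5 = 1.2200%
Mean R_m = (-0.9 − 0.4 + 9.1 + 5.9 + 3.3) / 5 = 3.4000%
Σ(R_i − R̄_i)(R_m − R̄_m) = 83.2100  ⇒  Cov = 83.2100 / 4 = 20.8025
Σ(R_m − R̄_m)² = 71.6800  ⇒  Var(R_m) = 71.6800 / 4 = 17.9200
β = Cov / Var(R_m) = 20.8025 / 17.9200 = 1.1609
E(R) = R_f + β × MRP = 3.87% + 1.1609 × 9.17% = 14.52%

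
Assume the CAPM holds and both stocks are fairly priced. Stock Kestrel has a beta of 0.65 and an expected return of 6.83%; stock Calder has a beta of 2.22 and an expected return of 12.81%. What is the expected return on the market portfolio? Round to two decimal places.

Both satisfy E(R) = R_f + β·MRP, so the slope of the SML is
MRP = (12.81% − 6.83%) / (2.22 − 0.65) = 5.98% / 1.57 = 3.8089%
R_f = E(R_Kestrel) − β_Kestrel·MRP = 6.83% − 0.65 × 3.8089% = 4.3542%
E(R_m) = R_f + MRP = 4.3542% + 3.8089% = 8.16%

8.16%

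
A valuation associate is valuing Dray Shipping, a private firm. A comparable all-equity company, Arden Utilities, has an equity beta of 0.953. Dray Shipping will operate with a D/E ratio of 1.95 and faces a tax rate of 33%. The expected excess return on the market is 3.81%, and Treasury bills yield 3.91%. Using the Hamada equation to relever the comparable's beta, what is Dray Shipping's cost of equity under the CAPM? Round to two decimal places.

β_L = β_U × [1 + (1 − t)(D/E)] = 0.953 × [1 + (1 − 0.33) × 1.95]
    = 0.953 × [1 + 0.67 × 1.95] = 0.953 × 2.3065 = 2.1981
E(R) = R_f + β_L × MRP = 3.91% + 2.1981 × 3.81% = 12.28%

12.28%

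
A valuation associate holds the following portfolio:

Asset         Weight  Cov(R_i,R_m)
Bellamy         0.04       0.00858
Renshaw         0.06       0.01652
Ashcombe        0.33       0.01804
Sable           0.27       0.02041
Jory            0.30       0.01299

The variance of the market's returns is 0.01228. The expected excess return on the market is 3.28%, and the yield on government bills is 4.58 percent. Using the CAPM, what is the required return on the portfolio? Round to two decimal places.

β_Bellamy = 0.00858 / 0.01228 = 0.6987
β_Renshaw = 0.01652 / 0.01228 = 1.3453
β_Ashcombe = 0.01804 / 0.01228 = 1.4691
β_Sable = 0.02041 / 0.01228 = 1.6621
β_Jory = 0.01299 / 0.01228 = 1.0578
β_P = Σ w_i β_i = 0.04×0.6987 + 0.06×1.3453 + 0.33×1.4691 + 0.27×1.6621 + 0.30×1.0578 = 1.3596
E(R_P) = R_f + β_P × MRP = 4.58% + 1.3596 × 3.28% = 9.04%

9.04%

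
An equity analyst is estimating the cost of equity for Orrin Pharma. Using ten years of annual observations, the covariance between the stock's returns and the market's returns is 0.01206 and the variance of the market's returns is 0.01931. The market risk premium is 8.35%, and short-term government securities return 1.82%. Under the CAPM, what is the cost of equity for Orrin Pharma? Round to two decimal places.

7.03%

β = Cov(R_i, R_m) / Var(R_m) = 0.01206 / 0.01931 = 0.6245
E(R) = R_f + β × MRP = 1.82% + 0.6245 × 8.35% = 7.03%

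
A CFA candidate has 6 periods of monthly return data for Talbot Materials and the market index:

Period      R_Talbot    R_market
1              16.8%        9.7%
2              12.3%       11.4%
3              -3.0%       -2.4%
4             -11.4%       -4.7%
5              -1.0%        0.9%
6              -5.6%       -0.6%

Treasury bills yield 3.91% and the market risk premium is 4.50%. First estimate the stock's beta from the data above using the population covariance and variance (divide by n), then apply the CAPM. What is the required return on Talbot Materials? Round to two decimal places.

11.04%

Mean R_i = (16.8 + 12.3 − 3.0 − 11.4 − 1.0 − 5.6) / 6 = 1.3500%
Mean R_m = (9.7 + 11.4 − 2.4 − 4.7 + 0.9 − 0.6) / 6 = 2.3833%
Σ(R_i − R̄_i)(R_m − R̄_m) = 347.1150  ⇒  Cov = 347.1150 / 6 = 57.8525
Σ(R_m − R̄_m)² = 218.9883  ⇒  Var(R_m) = 218.9883 / 6 = 36.4981
β = Cov / Var(R_m) = 57.8525 / 36.4981 = 1.5851
E(R) = R_f + β × MRP = 3.91% + 1.5851 × 4.50% = 11.04%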